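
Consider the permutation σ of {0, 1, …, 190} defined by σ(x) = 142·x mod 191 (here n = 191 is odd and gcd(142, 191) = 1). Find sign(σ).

-1

Orbit of 142 under x↦142x: [142, 109, 7, 39, 190, 49, 82]… (length divides ord_191(142)).
The orbit structure of x ↦ 142x mod 191: 20 orbits of sizes [10, 10, 10, 10, 10, 10, 10, 10, 10, 10, 10, 10, 10, 10, 10, 10, 10, 10, 10, 1].
sign(π) = (−1)^{n − #cycles} = (−1)^{191−20} = (−1)^171 = -1.
Via Zolotarev, sign(π_{142}) = (142|191) = -1.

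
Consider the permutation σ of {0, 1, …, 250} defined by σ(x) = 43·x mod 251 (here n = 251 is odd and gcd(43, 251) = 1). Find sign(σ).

-1

Trace 171: π^k(171) = [171, 74, 170, 31, 78, 91, 148] for k=0..6.
2 cycles of lengths [250, 1].
sign(π) = (−1)^{n − #cycles} = (−1)^{251−2} = (−1)^249 = -1.
(43|251)_J = -1 (Zolotarev's lemma cross-check).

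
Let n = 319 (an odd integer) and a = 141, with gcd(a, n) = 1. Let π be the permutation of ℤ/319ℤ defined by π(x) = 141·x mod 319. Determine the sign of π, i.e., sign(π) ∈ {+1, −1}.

+1

Orbit of 268 under x↦141x: [268, 146, 170, 45, 284, 169, 223]… (length divides ord_319(141)).
Cycle type of π: 35×8 + 7×4 + 5×2 + 1; total 15 cycles.
Σ(ℓ_i−1) = 319−15 = 304; sign = (−1)^304 = +1.
The Jacobi symbol (141|319) = +1 (Zolotarev) agrees.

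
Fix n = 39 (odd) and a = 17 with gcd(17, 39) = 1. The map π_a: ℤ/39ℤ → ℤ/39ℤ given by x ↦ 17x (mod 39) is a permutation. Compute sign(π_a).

-1

Start at x=16: 16 → 38 → 22 → 23 → 1 → 17 → 16 (one orbit).
Decompose π into cycles: lengths [6, 6, 6, 6, 6, 6, 2, 1] (8 cycles, including the fixed point 0).
8 cycles on 39: each ℓ→(−1)^(ℓ−1), product (−1)^31 = -1.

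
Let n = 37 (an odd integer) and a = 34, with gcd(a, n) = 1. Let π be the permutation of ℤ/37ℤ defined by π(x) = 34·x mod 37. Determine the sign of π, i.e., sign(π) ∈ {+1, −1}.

Orbit of 10 under x↦34x: [10, 7, 16, 26, 33, 12, 1]… (length divides ord_37(34)).
The orbit structure of x ↦ 34x mod 37: 5 orbits of sizes [9, 9, 9, 9, 1].
Σ(ℓ_i−1) = 37−5 = 32; sign = (−1)^32 = +1.
(34|37)_J = +1 (Zolotarev's lemma cross-check).

+1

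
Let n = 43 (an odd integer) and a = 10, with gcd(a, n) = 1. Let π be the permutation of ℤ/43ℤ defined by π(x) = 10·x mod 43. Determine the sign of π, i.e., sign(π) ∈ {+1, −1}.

Start at x=9: 9 → 4 → 40 → 13 → 1 → 10 → 14 → … (one orbit).
3 cycles of lengths [21, 21, 1].
With 3 cycles on 43 points, sign = (−1)^{43−3} = +1.

+1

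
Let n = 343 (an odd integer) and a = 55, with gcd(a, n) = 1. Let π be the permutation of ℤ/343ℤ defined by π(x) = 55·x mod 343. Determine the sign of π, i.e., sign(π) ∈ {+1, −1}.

Start at x=267: 267 → 279 → 253 → 195 → 92 → 258 → 127 → … (one orbit).
Decompose π into cycles: lengths [98, 98, 98, 14, 14, 14, 2, 2, 2, 1] (10 cycles, including the fixed point 0).
With 10 cycles on 343 points, sign = (−1)^{343−10} = -1.
Check: (55/343) = -1 by Zolotarev.

-1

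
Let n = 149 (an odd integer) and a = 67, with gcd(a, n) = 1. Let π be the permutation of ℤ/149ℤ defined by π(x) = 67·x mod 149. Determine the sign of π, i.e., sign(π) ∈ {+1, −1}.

Start at x=19: 19 → 81 → 63 → 49 → 5 → 37 → 95 → … (one orbit).
Cycle lengths of π_67 on ℤ/149ℤ: [37, 37, 37, 37, 1]; 5 cycles in total.
Σ(ℓ_i−1) = 149−5 = 144; sign = (−1)^144 = +1.
(67|149)_J = +1 (Zolotarev's lemma cross-check).

+1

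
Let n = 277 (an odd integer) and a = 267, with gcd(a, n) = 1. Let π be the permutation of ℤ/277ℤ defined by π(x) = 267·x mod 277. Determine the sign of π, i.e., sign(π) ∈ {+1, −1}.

Trace 116: π^k(116) = [116, 225, 243, 63, 201, 206, 156] for k=0..6.
Cycle lengths of π_267 on ℤ/277ℤ: [138, 138, 1]; 3 cycles in total.
sign(π) = (−1)^{n − #cycles} = (−1)^{277−3} = (−1)^274 = +1.

+1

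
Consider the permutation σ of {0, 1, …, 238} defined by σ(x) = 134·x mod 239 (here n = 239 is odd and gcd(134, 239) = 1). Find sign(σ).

Orbit of 80 under x↦134x: [80, 204, 90, 110, 161, 64, 211]… (length divides ord_239(134)).
The orbit structure of x ↦ 134x mod 239: 3 orbits of sizes [119, 119, 1].
n − c = 239 − 3 = 236; sign = (−1)^236 = +1.

+1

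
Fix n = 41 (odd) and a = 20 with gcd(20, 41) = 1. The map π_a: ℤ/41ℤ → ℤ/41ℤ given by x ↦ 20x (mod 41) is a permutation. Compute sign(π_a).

Trace 33: π^k(33) = [33, 4, 39, 1, 20, 31, 5] for k=0..6.
Decompose π into cycles: lengths [20, 20, 1] (3 cycles, including the fixed point 0).
3 cycles on 41: each ℓ→(−1)^(ℓ−1), product (−1)^38 = +1.
Zolotarev: (20|41) = +1, matching the cycle-count sign.

+1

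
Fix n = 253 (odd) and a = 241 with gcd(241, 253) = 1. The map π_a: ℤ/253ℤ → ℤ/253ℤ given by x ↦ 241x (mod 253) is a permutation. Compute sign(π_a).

Start at x=65: 65 → 232 → 252 → 12 → 109 → 210 → 10 → … (one orbit).
17 cycles of lengths [22, 22, 22, 22, 22, 22, 22, 22, 22, 22, 22, 2, 2, 2, 2, 2, 1].
n − c = 253 − 17 = 236; sign = (−1)^236 = +1.
Via Zolotarev, sign(π_{241}) = (241|253) = +1.

+1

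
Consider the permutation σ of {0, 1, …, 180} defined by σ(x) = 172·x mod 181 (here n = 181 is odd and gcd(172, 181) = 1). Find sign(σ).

+1

Orbit of 148 under x↦172x: [148, 116, 42, 165, 144, 152, 80]… (length divides ord_181(172)).
Decompose π into cycles: lengths [90, 90, 1] (3 cycles, including the fixed point 0).
n − c = 181 − 3 = 178; sign = (−1)^178 = +1.
Zolotarev: (172|181) = +1, matching the cycle-count sign.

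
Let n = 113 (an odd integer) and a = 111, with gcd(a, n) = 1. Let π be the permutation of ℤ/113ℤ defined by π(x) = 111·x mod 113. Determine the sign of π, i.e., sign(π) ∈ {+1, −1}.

+1

Trace 85: π^k(85) = [85, 56, 1, 111, 4, 105, 16] for k=0..6.
Decompose π into cycles: lengths [28, 28, 28, 28, 1] (5 cycles, including the fixed point 0).
113 − 5 = 108 transpositions; sign(π) = (−1)^108 = +1.
The Jacobi symbol (111|113) = +1 (Zolotarev) agrees.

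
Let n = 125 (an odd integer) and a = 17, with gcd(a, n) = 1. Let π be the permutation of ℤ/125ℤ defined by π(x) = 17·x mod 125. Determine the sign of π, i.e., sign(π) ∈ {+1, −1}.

-1

Orbit of 14 under x↦17x: [14, 113, 46, 32, 44, 123, 91]… (length divides ord_125(17)).
Decompose π into cycles: lengths [100, 20, 4, 1] (4 cycles, including the fixed point 0).
Σ(ℓ_i−1) = 125−4 = 121; sign = (−1)^121 = -1.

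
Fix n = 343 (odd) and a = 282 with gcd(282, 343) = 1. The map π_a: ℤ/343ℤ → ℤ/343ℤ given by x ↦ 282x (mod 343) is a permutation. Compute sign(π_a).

+1

Trace 114: π^k(114) = [114, 249, 246, 86, 242, 330, 107] for k=0..6.
7 cycles of lengths [147, 147, 21, 21, 3, 3, 1].
343 − 7 = 336 transpositions; sign(π) = (−1)^336 = +1.
Via Zolotarev, sign(π_{282}) = (282|343) = +1.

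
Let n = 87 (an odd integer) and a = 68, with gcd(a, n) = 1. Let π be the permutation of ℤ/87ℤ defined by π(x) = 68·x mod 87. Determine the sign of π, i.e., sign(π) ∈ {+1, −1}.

+1

Orbit of 8 under x↦68x: [8, 22, 17, 25, 47, 64, 2]… (length divides ord_87(68)).
Cycle lengths of π_68 on ℤ/87ℤ: [28, 28, 28, 2, 1]; 5 cycles in total.
sign(π) = (−1)^{n − #cycles} = (−1)^{87−5} = (−1)^82 = +1.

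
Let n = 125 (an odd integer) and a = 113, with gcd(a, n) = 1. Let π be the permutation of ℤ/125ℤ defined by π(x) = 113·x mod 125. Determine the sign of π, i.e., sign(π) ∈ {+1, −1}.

Start at x=86: 86 → 93 → 9 → 17 → 46 → 73 → 124 → … (one orbit).
The orbit structure of x ↦ 113x mod 125: 4 orbits of sizes [100, 20, 4, 1].
sign(π) = (−1)^{n − #cycles} = (−1)^{125−4} = (−1)^121 = -1.

-1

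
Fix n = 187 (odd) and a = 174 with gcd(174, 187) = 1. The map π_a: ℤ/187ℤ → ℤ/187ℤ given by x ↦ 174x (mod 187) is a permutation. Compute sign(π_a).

Orbit of 152 under x↦174x: [152, 81, 69, 38, 67, 64, 103]… (length divides ord_187(174)).
π_174 has 15 disjoint cycles with lengths [20, 20, 20, 20, 20, 20, 20, 20, 5, 5, 4, 4, 4, 4, 1] on {0,…,186}.
With 15 cycles on 187 points, sign = (−1)^{187−15} = +1.
Check: (174/187) = +1 by Zolotarev.

+1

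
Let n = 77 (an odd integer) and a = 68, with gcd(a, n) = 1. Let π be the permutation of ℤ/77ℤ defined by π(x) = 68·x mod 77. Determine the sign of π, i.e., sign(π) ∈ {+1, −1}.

Orbit of 36 under x↦68x: [36, 61, 67, 13, 37, 52, 71]… (length divides ord_77(68)).
Cycle type of π: 30×2 + 10 + 6 + 1; total 5 cycles.
n − c = 77 − 5 = 72; sign = (−1)^72 = +1.

+1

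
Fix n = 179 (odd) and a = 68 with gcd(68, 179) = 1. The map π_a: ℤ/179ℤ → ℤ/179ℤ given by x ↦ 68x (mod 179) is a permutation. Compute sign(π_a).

+1

Start at x=42: 42 → 171 → 172 → 61 → 31 → 139 → 144 → … (one orbit).
The orbit structure of x ↦ 68x mod 179: 3 orbits of sizes [89, 89, 1].
179 − 3 = 176 transpositions; sign(π) = (−1)^176 = +1.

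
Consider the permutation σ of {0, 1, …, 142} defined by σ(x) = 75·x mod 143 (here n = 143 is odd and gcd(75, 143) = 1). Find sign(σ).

Start at x=16: 16 → 56 → 53 → 114 → 113 → 38 → 133 → … (one orbit).
9 cycles of lengths [30, 30, 30, 30, 6, 6, 5, 5, 1].
n − c = 143 − 9 = 134; sign = (−1)^134 = +1.

+1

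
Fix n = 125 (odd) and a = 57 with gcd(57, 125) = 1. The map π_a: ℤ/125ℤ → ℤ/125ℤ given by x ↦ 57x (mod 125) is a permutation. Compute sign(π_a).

Start at x=57: 57 → 124 → 68 → 1 → 57 (one orbit).
Cycle lengths of π_57 on ℤ/125ℤ: [4, 4, 4, 4, 4, 4, 4, 4, 4, 4, 4, 4, 4, 4, 4, 4, 4, 4, 4, 4, 4, 4, 4, 4, 4, 4, 4, 4, 4, 4, 4, 1]; 32 cycles in total.
sign(π) = (−1)^{n − #cycles} = (−1)^{125−32} = (−1)^93 = -1.
Via Zolotarev, sign(π_{57}) = (57|125) = -1.

-1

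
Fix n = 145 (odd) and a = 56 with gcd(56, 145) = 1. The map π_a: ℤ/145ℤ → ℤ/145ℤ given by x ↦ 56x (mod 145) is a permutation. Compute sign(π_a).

-1

Trace 21: π^k(21) = [21, 16, 26, 6, 46, 111, 126] for k=0..6.
π_56 has 10 disjoint cycles with lengths [28, 28, 28, 28, 28, 1, 1, 1, 1, 1] on {0,…,144}.
Σ(ℓ_i−1) = 145−10 = 135; sign = (−1)^135 = -1.
Zolotarev: (56|145) = -1, matching the cycle-count sign.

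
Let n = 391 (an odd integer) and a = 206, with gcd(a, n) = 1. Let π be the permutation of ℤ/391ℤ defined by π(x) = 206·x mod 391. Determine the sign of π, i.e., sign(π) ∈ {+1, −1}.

-1

Orbit of 254 under x↦206x: [254, 321, 47, 298, 1, 206, 208]… (length divides ord_391(206)).
Cycle lengths of π_206 on ℤ/391ℤ: [8, 8, 8, 8, 8, 8, 8, 8, 8, 8, 8, 8, 8, 8, 8, 8, 8, 8, 8, 8, 8, 8, 8, 8, 8, 8, 8, 8, 8, 8, 8, 8, 8, 8, 8, 8, 8, 8, 8, 8, 8, 8, 8, 8, 8, 8, 2, 2, 2, 2, 2, 2, 2, 2, 2, 2, 2, 1]; 58 cycles in total.
58 cycles on 391: each ℓ→(−1)^(ℓ−1), product (−1)^333 = -1.
(206|391)_J = -1 (Zolotarev's lemma cross-check).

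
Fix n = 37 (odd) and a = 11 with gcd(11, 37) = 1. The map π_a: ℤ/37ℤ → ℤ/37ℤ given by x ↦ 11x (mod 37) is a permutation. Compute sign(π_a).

Trace 11: π^k(11) = [11, 10, 36, 26, 27, 1] for k=0..5.
Cycle lengths of π_11 on ℤ/37ℤ: [6, 6, 6, 6, 6, 6, 1]; 7 cycles in total.
7 cycles on 37: each ℓ→(−1)^(ℓ−1), product (−1)^30 = +1.
Zolotarev: (11|37) = +1, matching the cycle-count sign.

+1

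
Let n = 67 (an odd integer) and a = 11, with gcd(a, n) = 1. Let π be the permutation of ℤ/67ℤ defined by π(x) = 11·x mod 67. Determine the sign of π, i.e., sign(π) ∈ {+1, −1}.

-1

Start at x=19: 19 → 8 → 21 → 30 → 62 → 12 → 65 → … (one orbit).
2 cycles of lengths [66, 1].
n − c = 67 − 2 = 65; sign = (−1)^65 = -1.
The Jacobi symbol (11|67) = -1 (Zolotarev) agrees.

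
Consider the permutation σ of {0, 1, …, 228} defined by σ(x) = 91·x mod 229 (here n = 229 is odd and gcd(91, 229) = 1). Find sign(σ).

+1

Trace 94: π^k(94) = [94, 81, 43, 20, 217, 53, 14] for k=0..6.
The orbit structure of x ↦ 91x mod 229: 5 orbits of sizes [57, 57, 57, 57, 1].
n − c = 229 − 5 = 224; sign = (−1)^224 = +1.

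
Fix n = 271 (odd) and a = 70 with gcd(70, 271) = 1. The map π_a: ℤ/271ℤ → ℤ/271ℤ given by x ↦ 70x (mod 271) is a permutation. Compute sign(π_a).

Trace 110: π^k(110) = [110, 112, 252, 25, 124, 8, 18] for k=0..6.
3 cycles of lengths [135, 135, 1].
With 3 cycles on 271 points, sign = (−1)^{271−3} = +1.
Via Zolotarev, sign(π_{70}) = (70|271) = +1.

+1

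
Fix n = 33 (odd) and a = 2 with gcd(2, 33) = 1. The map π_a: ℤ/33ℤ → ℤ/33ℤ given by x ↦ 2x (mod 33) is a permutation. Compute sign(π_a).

Orbit of 31 under x↦2x: [31, 29, 25, 17, 1, 2, 4]… (length divides ord_33(2)).
The orbit structure of x ↦ 2x mod 33: 5 orbits of sizes [10, 10, 10, 2, 1].
Σ(ℓ_i−1) = 33−5 = 28; sign = (−1)^28 = +1.

+1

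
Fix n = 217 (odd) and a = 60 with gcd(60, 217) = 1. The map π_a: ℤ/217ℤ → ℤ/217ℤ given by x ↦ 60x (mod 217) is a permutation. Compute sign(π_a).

Orbit of 29 under x↦60x: [29, 4, 23, 78, 123, 2, 120]… (length divides ord_217(60)).
π_60 has 12 disjoint cycles with lengths [30, 30, 30, 30, 30, 30, 10, 10, 10, 3, 3, 1] on {0,…,216}.
Σ(ℓ_i−1) = 217−12 = 205; sign = (−1)^205 = -1.
Zolotarev: (60|217) = -1, matching the cycle-count sign.

-1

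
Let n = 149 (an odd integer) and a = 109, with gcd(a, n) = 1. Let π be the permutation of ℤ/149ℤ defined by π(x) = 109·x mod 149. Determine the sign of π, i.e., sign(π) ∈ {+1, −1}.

Start at x=92: 92 → 45 → 137 → 33 → 21 → 54 → 75 → … (one orbit).
The orbit structure of x ↦ 109x mod 149: 2 orbits of sizes [148, 1].
n − c = 149 − 2 = 147; sign = (−1)^147 = -1.
Check: (109/149) = -1 by Zolotarev.

-1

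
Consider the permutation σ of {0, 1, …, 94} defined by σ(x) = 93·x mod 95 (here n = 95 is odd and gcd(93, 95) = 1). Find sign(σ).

-1

Trace 4: π^k(4) = [4, 87, 16, 63, 64, 62, 66] for k=0..6.
The orbit structure of x ↦ 93x mod 95: 6 orbits of sizes [36, 36, 9, 9, 4, 1].
With 6 cycles on 95 points, sign = (−1)^{95−6} = -1.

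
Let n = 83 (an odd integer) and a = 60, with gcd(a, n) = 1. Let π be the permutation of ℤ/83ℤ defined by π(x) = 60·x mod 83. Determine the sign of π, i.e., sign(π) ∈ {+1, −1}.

-1

Start at x=27: 27 → 43 → 7 → 5 → 51 → 72 → 4 → … (one orbit).
π_60 has 2 disjoint cycles with lengths [82, 1] on {0,…,82}.
n − c = 83 − 2 = 81; sign = (−1)^81 = -1.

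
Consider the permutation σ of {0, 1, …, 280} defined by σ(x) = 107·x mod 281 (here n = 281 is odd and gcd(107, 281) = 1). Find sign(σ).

-1

Orbit of 121 under x↦107x: [121, 21, 280, 174, 72, 117, 155]… (length divides ord_281(107)).
2 cycles of lengths [280, 1].
281 − 2 = 279 transpositions; sign(π) = (−1)^279 = -1.
Via Zolotarev, sign(π_{107}) = (107|281) = -1.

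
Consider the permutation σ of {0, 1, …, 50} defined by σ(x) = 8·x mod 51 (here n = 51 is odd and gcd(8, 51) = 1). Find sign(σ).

Orbit of 26 under x↦8x: [26, 4, 32, 1, 8, 13, 2]… (length divides ord_51(8)).
The orbit structure of x ↦ 8x mod 51: 8 orbits of sizes [8, 8, 8, 8, 8, 8, 2, 1].
n − c = 51 − 8 = 43; sign = (−1)^43 = -1.
(8|51)_J = -1 (Zolotarev's lemma cross-check).

-1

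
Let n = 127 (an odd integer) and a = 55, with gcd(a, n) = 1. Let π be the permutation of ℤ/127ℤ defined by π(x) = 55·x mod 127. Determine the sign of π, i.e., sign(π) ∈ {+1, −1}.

-1

Orbit of 22 under x↦55x: [22, 67, 2, 110, 81, 10, 42]… (length divides ord_127(55)).
π_55 has 2 disjoint cycles with lengths [126, 1] on {0,…,126}.
2 cycles on 127: each ℓ→(−1)^(ℓ−1), product (−1)^125 = -1.
The Jacobi symbol (55|127) = -1 (Zolotarev) agrees.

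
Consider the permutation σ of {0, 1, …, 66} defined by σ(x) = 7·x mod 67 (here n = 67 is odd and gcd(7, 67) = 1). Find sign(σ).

-1

Start at x=40: 40 → 12 → 17 → 52 → 29 → 2 → 14 → … (one orbit).
Cycle lengths of π_7 on ℤ/67ℤ: [66, 1]; 2 cycles in total.
67 − 2 = 65 transpositions; sign(π) = (−1)^65 = -1.
Via Zolotarev, sign(π_{7}) = (7|67) = -1.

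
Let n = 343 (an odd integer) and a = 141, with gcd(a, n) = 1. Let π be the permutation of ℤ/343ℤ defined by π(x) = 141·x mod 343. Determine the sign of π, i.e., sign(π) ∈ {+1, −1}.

Trace 337: π^k(337) = [337, 183, 78, 22, 15, 57, 148] for k=0..6.
Cycle lengths of π_141 on ℤ/343ℤ: [49, 49, 49, 49, 49, 49, 7, 7, 7, 7, 7, 7, 1, 1, 1, 1, 1, 1, 1]; 19 cycles in total.
sign(π) = (−1)^{n − #cycles} = (−1)^{343−19} = (−1)^324 = +1.

+1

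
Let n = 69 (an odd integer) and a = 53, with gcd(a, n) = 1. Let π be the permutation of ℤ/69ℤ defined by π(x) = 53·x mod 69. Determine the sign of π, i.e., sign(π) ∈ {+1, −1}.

+1

Start at x=5: 5 → 58 → 38 → 13 → 68 → 16 → 20 → … (one orbit).
π_53 has 5 disjoint cycles with lengths [22, 22, 22, 2, 1] on {0,…,68}.
n − c = 69 − 5 = 64; sign = (−1)^64 = +1.
Check: (53/69) = +1 by Zolotarev.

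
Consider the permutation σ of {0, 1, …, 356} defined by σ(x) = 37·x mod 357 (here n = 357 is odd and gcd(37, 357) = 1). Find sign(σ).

-1

Trace 79: π^k(79) = [79, 67, 337, 331, 109, 106, 352] for k=0..6.
18 cycles of lengths [48, 48, 48, 48, 48, 48, 16, 16, 16, 3, 3, 3, 3, 3, 3, 1, 1, 1].
18 cycles on 357: each ℓ→(−1)^(ℓ−1), product (−1)^339 = -1.
Check: (37/357) = -1 by Zolotarev.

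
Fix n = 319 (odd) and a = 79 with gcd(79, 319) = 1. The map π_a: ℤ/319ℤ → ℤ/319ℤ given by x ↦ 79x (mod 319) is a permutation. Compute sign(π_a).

+1

Trace 2: π^k(2) = [2, 158, 41, 49, 43, 207, 84] for k=0..6.
Decompose π into cycles: lengths [140, 140, 28, 10, 1] (5 cycles, including the fixed point 0).
Σ(ℓ_i−1) = 319−5 = 314; sign = (−1)^314 = +1.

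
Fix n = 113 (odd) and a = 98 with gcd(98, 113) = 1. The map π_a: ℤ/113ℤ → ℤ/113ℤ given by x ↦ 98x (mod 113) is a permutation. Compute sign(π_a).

Start at x=112: 112 → 15 → 1 → 98 → 112 (one orbit).
Cycle lengths of π_98 on ℤ/113ℤ: [4, 4, 4, 4, 4, 4, 4, 4, 4, 4, 4, 4, 4, 4, 4, 4, 4, 4, 4, 4, 4, 4, 4, 4, 4, 4, 4, 4, 1]; 29 cycles in total.
sign(π) = (−1)^{n − #cycles} = (−1)^{113−29} = (−1)^84 = +1.

+1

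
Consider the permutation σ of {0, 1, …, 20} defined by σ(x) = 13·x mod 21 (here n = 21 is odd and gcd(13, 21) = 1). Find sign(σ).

Orbit of 13 under x↦13x: [13, 1]… (length divides ord_21(13)).
The orbit structure of x ↦ 13x mod 21: 12 orbits of sizes [2, 2, 2, 2, 2, 2, 2, 2, 2, 1, 1, 1].
n − c = 21 − 12 = 9; sign = (−1)^9 = -1.
(13|21)_J = -1 (Zolotarev's lemma cross-check).

-1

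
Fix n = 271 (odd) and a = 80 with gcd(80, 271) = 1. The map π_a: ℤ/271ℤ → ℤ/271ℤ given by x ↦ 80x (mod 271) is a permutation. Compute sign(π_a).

Start at x=106: 106 → 79 → 87 → 185 → 166 → 1 → 80 → … (one orbit).
7 cycles of lengths [45, 45, 45, 45, 45, 45, 1].
271 − 7 = 264 transpositions; sign(π) = (−1)^264 = +1.
(80|271)_J = +1 (Zolotarev's lemma cross-check).

+1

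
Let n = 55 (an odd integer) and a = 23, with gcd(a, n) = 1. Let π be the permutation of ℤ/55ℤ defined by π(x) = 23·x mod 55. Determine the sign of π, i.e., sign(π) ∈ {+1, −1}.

-1

Trace 1: π^k(1) = [1, 23, 34, 12] for k=0..3.
Decompose π into cycles: lengths [4, 4, 4, 4, 4, 4, 4, 4, 4, 4, 4, 1, 1, 1, 1, 1, 1, 1, 1, 1, 1, 1] (22 cycles, including the fixed point 0).
With 22 cycles on 55 points, sign = (−1)^{55−22} = -1.
(23|55)_J = -1 (Zolotarev's lemma cross-check).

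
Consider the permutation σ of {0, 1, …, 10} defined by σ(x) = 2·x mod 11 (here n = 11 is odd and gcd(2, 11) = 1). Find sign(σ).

Trace 2: π^k(2) = [2, 4, 8, 5, 10, 9, 7] for k=0..6.
Decompose π into cycles: lengths [10, 1] (2 cycles, including the fixed point 0).
With 2 cycles on 11 points, sign = (−1)^{11−2} = -1.

-1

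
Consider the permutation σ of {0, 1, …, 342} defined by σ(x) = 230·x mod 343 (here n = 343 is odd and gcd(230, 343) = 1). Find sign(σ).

Trace 232: π^k(232) = [232, 195, 260, 118, 43, 286, 267] for k=0..6.
The orbit structure of x ↦ 230x mod 343: 10 orbits of sizes [98, 98, 98, 14, 14, 14, 2, 2, 2, 1].
Σ(ℓ_i−1) = 343−10 = 333; sign = (−1)^333 = -1.

-1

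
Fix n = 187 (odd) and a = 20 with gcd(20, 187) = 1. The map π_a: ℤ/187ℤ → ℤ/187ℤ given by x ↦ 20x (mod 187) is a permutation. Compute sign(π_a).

Trace 97: π^k(97) = [97, 70, 91, 137, 122, 9, 180] for k=0..6.
Cycle lengths of π_20 on ℤ/187ℤ: [80, 80, 16, 5, 5, 1]; 6 cycles in total.
Σ(ℓ_i−1) = 187−6 = 181; sign = (−1)^181 = -1.
Check: (20/187) = -1 by Zolotarev.

-1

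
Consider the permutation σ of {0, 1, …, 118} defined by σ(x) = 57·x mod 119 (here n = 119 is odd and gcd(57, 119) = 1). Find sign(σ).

Orbit of 71 under x↦57x: [71, 1, 57, 36, 29, 106, 92]… (length divides ord_119(57)).
The orbit structure of x ↦ 57x mod 119: 14 orbits of sizes [16, 16, 16, 16, 16, 16, 16, 1, 1, 1, 1, 1, 1, 1].
n − c = 119 − 14 = 105; sign = (−1)^105 = -1.
Zolotarev: (57|119) = -1, matching the cycle-count sign.

-1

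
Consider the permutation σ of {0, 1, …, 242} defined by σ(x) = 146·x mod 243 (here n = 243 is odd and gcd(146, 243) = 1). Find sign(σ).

-1

Start at x=125: 125 → 25 → 5 → 1 → 146 → 175 → 35 → … (one orbit).
Cycle lengths of π_146 on ℤ/243ℤ: [162, 54, 18, 6, 2, 1]; 6 cycles in total.
n − c = 243 − 6 = 237; sign = (−1)^237 = -1.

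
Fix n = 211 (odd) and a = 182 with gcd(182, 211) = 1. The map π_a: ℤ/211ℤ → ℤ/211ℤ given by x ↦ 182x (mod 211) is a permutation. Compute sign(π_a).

+1

Start at x=178: 178 → 113 → 99 → 83 → 125 → 173 → 47 → … (one orbit).
3 cycles of lengths [105, 105, 1].
n − c = 211 − 3 = 208; sign = (−1)^208 = +1.
Check: (182/211) = +1 by Zolotarev.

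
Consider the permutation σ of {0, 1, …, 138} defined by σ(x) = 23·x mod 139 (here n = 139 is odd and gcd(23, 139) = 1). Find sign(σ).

Trace 75: π^k(75) = [75, 57, 60, 129, 48, 131, 94] for k=0..6.
Decompose π into cycles: lengths [46, 46, 46, 1] (4 cycles, including the fixed point 0).
Σ(ℓ_i−1) = 139−4 = 135; sign = (−1)^135 = -1.
Check: (23/139) = -1 by Zolotarev.

-1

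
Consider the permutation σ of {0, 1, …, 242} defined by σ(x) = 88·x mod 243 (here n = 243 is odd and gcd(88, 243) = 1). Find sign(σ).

Trace 16: π^k(16) = [16, 193, 217, 142, 103, 73, 106] for k=0..6.
Cycle type of π: 81×2 + 27×2 + 9×2 + 3×2 + 1×3; total 11 cycles.
With 11 cycles on 243 points, sign = (−1)^{243−11} = +1.
Via Zolotarev, sign(π_{88}) = (88|243) = +1.

+1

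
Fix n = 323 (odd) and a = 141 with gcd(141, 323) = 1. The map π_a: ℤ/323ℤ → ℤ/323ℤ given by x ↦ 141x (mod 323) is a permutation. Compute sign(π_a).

+1

Start at x=106: 106 → 88 → 134 → 160 → 273 → 56 → 144 → … (one orbit).
Decompose π into cycles: lengths [48, 48, 48, 48, 48, 48, 16, 6, 6, 6, 1] (11 cycles, including the fixed point 0).
With 11 cycles on 323 points, sign = (−1)^{323−11} = +1.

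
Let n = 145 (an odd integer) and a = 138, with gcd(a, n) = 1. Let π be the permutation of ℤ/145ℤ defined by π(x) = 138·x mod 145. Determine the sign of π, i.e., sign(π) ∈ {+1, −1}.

-1

Orbit of 141 under x↦138x: [141, 28, 94, 67, 111, 93, 74]… (length divides ord_145(138)).
8 cycles of lengths [28, 28, 28, 28, 14, 14, 4, 1].
145 − 8 = 137 transpositions; sign(π) = (−1)^137 = -1.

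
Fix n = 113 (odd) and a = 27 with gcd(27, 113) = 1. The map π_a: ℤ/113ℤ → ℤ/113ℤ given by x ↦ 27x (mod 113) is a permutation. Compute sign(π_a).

Trace 16: π^k(16) = [16, 93, 25, 110, 32, 73, 50] for k=0..6.
Decompose π into cycles: lengths [112, 1] (2 cycles, including the fixed point 0).
n − c = 113 − 2 = 111; sign = (−1)^111 = -1.
Zolotarev: (27|113) = -1, matching the cycle-count sign.

-1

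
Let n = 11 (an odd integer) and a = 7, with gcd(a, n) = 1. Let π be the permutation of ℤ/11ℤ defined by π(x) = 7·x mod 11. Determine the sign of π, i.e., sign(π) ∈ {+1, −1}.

-1

Trace 10: π^k(10) = [10, 4, 6, 9, 8, 1, 7] for k=0..6.
Cycle lengths of π_7 on ℤ/11ℤ: [10, 1]; 2 cycles in total.
With 2 cycles on 11 points, sign = (−1)^{11−2} = -1.
Check: (7/11) = -1 by Zolotarev.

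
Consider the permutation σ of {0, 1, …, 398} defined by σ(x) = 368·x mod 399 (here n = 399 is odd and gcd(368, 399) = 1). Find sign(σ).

-1

Start at x=134: 134 → 235 → 296 → 1 → 368 → 163 → 134 (one orbit).
90 cycles of lengths [6, 6, 6, 6, 6, 6, 6, 6, 6, 6, 6, 6, 6, 6, 6, 6, 6, 6, 6, 6, 6, 6, 6, 6, 6, 6, 6, 6, 6, 6, 6, 6, 6, 6, 6, 6, 6, 6, 6, 6, 6, 6, 6, 6, 3, 3, 3, 3, 3, 3, 3, 3, 3, 3, 3, 3, 3, 3, 3, 3, 3, 3, 3, 3, 3, 3, 3, 3, 3, 3, 3, 3, 3, 3, 3, 3, 3, 3, 3, 3, 3, 3, 3, 3, 3, 3, 3, 3, 2, 1].
90 cycles on 399: each ℓ→(−1)^(ℓ−1), product (−1)^309 = -1.
Via Zolotarev, sign(π_{368}) = (368|399) = -1.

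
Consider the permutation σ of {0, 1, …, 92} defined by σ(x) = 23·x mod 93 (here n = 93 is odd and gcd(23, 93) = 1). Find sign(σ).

Orbit of 29 under x↦23x: [29, 16, 89, 1, 23, 64, 77]… (length divides ord_93(23)).
Cycle lengths of π_23 on ℤ/93ℤ: [10, 10, 10, 10, 10, 10, 10, 10, 10, 2, 1]; 11 cycles in total.
11 cycles on 93: each ℓ→(−1)^(ℓ−1), product (−1)^82 = +1.
Via Zolotarev, sign(π_{23}) = (23|93) = +1.

+1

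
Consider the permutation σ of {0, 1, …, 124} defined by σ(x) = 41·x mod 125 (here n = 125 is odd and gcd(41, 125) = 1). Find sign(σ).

+1

Orbit of 76 under x↦41x: [76, 116, 6, 121, 86, 26, 66]… (length divides ord_125(41)).
Cycle lengths of π_41 on ℤ/125ℤ: [25, 25, 25, 25, 5, 5, 5, 5, 1, 1, 1, 1, 1]; 13 cycles in total.
Σ(ℓ_i−1) = 125−13 = 112; sign = (−1)^112 = +1.
(41|125)_J = +1 (Zolotarev's lemma cross-check).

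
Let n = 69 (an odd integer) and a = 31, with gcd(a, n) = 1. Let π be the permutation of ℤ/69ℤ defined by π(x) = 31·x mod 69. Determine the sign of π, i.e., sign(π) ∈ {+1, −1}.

+1

Orbit of 55 under x↦31x: [55, 49, 1, 31, 64, 52, 25]… (length divides ord_69(31)).
The orbit structure of x ↦ 31x mod 69: 9 orbits of sizes [11, 11, 11, 11, 11, 11, 1, 1, 1].
With 9 cycles on 69 points, sign = (−1)^{69−9} = +1.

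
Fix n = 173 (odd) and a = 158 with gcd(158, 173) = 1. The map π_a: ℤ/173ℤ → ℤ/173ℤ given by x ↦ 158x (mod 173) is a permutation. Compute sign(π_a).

Start at x=6: 6 → 83 → 139 → 164 → 135 → 51 → 100 → … (one orbit).
Cycle lengths of π_158 on ℤ/173ℤ: [43, 43, 43, 43, 1]; 5 cycles in total.
Σ(ℓ_i−1) = 173−5 = 168; sign = (−1)^168 = +1.
Zolotarev: (158|173) = +1, matching the cycle-count sign.

+1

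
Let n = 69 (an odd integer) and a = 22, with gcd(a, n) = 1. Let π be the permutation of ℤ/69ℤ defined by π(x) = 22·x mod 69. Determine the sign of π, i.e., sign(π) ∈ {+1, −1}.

-1

Trace 1: π^k(1) = [1, 22] for k=0..1.
Decompose π into cycles: lengths [2, 2, 2, 2, 2, 2, 2, 2, 2, 2, 2, 2, 2, 2, 2, 2, 2, 2, 2, 2, 2, 2, 2, 2, 2, 2, 2, 2, 2, 2, 2, 2, 2, 1, 1, 1] (36 cycles, including the fixed point 0).
With 36 cycles on 69 points, sign = (−1)^{69−36} = -1.
Zolotarev: (22|69) = -1, matching the cycle-count sign.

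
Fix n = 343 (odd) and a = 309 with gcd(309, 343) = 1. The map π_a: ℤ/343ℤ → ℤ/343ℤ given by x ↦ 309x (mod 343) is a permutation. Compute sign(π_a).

Start at x=85: 85 → 197 → 162 → 323 → 337 → 204 → 267 → … (one orbit).
The orbit structure of x ↦ 309x mod 343: 19 orbits of sizes [49, 49, 49, 49, 49, 49, 7, 7, 7, 7, 7, 7, 1, 1, 1, 1, 1, 1, 1].
n − c = 343 − 19 = 324; sign = (−1)^324 = +1.
Check: (309/343) = +1 by Zolotarev.

+1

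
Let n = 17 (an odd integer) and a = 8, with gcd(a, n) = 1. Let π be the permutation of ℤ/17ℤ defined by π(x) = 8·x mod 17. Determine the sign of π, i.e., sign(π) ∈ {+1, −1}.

+1

Orbit of 13 under x↦8x: [13, 2, 16, 9, 4, 15, 1]… (length divides ord_17(8)).
π_8 has 3 disjoint cycles with lengths [8, 8, 1] on {0,…,16}.
17 − 3 = 14 transpositions; sign(π) = (−1)^14 = +1.
Via Zolotarev, sign(π_{8}) = (8|17) = +1.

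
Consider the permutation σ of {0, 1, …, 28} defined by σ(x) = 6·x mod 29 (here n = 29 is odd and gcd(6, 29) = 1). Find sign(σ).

+1

Start at x=13: 13 → 20 → 4 → 24 → 28 → 23 → 22 → … (one orbit).
Cycle lengths of π_6 on ℤ/29ℤ: [14, 14, 1]; 3 cycles in total.
n − c = 29 − 3 = 26; sign = (−1)^26 = +1.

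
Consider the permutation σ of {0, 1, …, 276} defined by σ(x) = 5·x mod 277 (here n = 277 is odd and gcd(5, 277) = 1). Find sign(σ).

Orbit of 264 under x↦5x: [264, 212, 229, 37, 185, 94, 193]… (length divides ord_277(5)).
The orbit structure of x ↦ 5x mod 277: 2 orbits of sizes [276, 1].
sign(π) = (−1)^{n − #cycles} = (−1)^{277−2} = (−1)^275 = -1.
Check: (5/277) = -1 by Zolotarev.

-1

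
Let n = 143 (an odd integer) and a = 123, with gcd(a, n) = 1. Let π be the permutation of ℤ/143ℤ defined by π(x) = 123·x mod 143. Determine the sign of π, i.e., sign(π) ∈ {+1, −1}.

Start at x=2: 2 → 103 → 85 → 16 → 109 → 108 → 128 → … (one orbit).
The orbit structure of x ↦ 123x mod 143: 5 orbits of sizes [60, 60, 12, 10, 1].
5 cycles on 143: each ℓ→(−1)^(ℓ−1), product (−1)^138 = +1.
Via Zolotarev, sign(π_{123}) = (123|143) = +1.

+1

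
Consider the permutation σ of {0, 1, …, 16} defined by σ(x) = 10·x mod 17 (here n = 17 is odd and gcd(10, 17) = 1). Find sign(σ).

Orbit of 1 under x↦10x: [1, 10, 15, 14, 4, 6, 9]… (length divides ord_17(10)).
Cycle lengths of π_10 on ℤ/17ℤ: [16, 1]; 2 cycles in total.
2 cycles on 17: each ℓ→(−1)^(ℓ−1), product (−1)^15 = -1.

-1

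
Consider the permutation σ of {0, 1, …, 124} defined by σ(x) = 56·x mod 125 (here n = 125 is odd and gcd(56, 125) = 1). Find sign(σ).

Orbit of 81 under x↦56x: [81, 36, 16, 21, 51, 106, 61]… (length divides ord_125(56)).
Cycle lengths of π_56 on ℤ/125ℤ: [25, 25, 25, 25, 5, 5, 5, 5, 1, 1, 1, 1, 1]; 13 cycles in total.
125 − 13 = 112 transpositions; sign(π) = (−1)^112 = +1.

+1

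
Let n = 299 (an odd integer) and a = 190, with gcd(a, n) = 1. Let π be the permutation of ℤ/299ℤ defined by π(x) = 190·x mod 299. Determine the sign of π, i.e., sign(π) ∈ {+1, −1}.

-1

Trace 248: π^k(248) = [248, 177, 142, 70, 144, 151, 285] for k=0..6.
Decompose π into cycles: lengths [44, 44, 44, 44, 44, 44, 11, 11, 4, 4, 4, 1] (12 cycles, including the fixed point 0).
Σ(ℓ_i−1) = 299−12 = 287; sign = (−1)^287 = -1.
Check: (190/299) = -1 by Zolotarev.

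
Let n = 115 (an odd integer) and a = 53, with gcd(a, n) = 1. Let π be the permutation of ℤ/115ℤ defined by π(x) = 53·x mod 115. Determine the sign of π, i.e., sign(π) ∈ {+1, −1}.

+1

Orbit of 26 under x↦53x: [26, 113, 9, 17, 96, 28, 104]… (length divides ord_115(53)).
π_53 has 5 disjoint cycles with lengths [44, 44, 22, 4, 1] on {0,…,114}.
sign(π) = (−1)^{n − #cycles} = (−1)^{115−5} = (−1)^110 = +1.
Check: (53/115) = +1 by Zolotarev.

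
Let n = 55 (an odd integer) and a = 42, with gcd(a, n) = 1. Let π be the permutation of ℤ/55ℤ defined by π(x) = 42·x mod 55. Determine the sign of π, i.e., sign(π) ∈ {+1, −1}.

-1

Orbit of 26 under x↦42x: [26, 47, 49, 23, 31, 37, 14]… (length divides ord_55(42)).
The orbit structure of x ↦ 42x mod 55: 6 orbits of sizes [20, 20, 5, 5, 4, 1].
sign(π) = (−1)^{n − #cycles} = (−1)^{55−6} = (−1)^49 = -1.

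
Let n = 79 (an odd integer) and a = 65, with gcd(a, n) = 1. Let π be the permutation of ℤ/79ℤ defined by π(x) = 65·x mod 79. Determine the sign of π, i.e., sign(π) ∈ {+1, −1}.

+1

Trace 65: π^k(65) = [65, 38, 21, 22, 8, 46, 67] for k=0..6.
Decompose π into cycles: lengths [13, 13, 13, 13, 13, 13, 1] (7 cycles, including the fixed point 0).
sign(π) = (−1)^{n − #cycles} = (−1)^{79−7} = (−1)^72 = +1.
The Jacobi symbol (65|79) = +1 (Zolotarev) agrees.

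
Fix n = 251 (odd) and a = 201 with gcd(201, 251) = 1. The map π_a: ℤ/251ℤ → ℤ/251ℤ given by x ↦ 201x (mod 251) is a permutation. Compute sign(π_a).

+1

Trace 25: π^k(25) = [25, 5, 1, 201, 241, 249, 100] for k=0..6.
Cycle type of π: 25×10 + 1; total 11 cycles.
n − c = 251 − 11 = 240; sign = (−1)^240 = +1.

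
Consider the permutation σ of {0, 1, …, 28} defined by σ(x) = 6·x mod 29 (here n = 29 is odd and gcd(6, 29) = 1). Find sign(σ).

Trace 25: π^k(25) = [25, 5, 1, 6, 7, 13, 20] for k=0..6.
The orbit structure of x ↦ 6x mod 29: 3 orbits of sizes [14, 14, 1].
3 cycles on 29: each ℓ→(−1)^(ℓ−1), product (−1)^26 = +1.
Check: (6/29) = +1 by Zolotarev.

+1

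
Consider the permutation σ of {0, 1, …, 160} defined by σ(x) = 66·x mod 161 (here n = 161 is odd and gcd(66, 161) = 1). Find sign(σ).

+1

Trace 127: π^k(127) = [127, 10, 16, 90, 144, 5, 8] for k=0..6.
The orbit structure of x ↦ 66x mod 161: 5 orbits of sizes [66, 66, 22, 6, 1].
Σ(ℓ_i−1) = 161−5 = 156; sign = (−1)^156 = +1.
Zolotarev: (66|161) = +1, matching the cycle-count sign.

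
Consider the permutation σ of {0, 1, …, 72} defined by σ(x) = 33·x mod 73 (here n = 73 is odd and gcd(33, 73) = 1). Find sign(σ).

-1

Orbit of 30 under x↦33x: [30, 41, 39, 46, 58, 16, 17]… (length divides ord_73(33)).
Cycle lengths of π_33 on ℤ/73ℤ: [72, 1]; 2 cycles in total.
sign(π) = (−1)^{n − #cycles} = (−1)^{73−2} = (−1)^71 = -1.
The Jacobi symbol (33|73) = -1 (Zolotarev) agrees.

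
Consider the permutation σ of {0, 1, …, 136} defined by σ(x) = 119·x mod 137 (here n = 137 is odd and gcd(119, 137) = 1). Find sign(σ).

Start at x=73: 73 → 56 → 88 → 60 → 16 → 123 → 115 → … (one orbit).
Cycle type of π: 17×8 + 1; total 9 cycles.
With 9 cycles on 137 points, sign = (−1)^{137−9} = +1.
(119|137)_J = +1 (Zolotarev's lemma cross-check).

+1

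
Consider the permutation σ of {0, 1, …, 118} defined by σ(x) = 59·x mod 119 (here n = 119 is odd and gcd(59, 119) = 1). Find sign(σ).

-1

Trace 72: π^k(72) = [72, 83, 18, 110, 64, 87, 16] for k=0..6.
Decompose π into cycles: lengths [24, 24, 24, 24, 8, 8, 6, 1] (8 cycles, including the fixed point 0).
n − c = 119 − 8 = 111; sign = (−1)^111 = -1.
(59|119)_J = -1 (Zolotarev's lemma cross-check).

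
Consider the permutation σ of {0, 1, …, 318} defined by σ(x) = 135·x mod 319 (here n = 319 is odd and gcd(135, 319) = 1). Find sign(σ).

Start at x=1: 1 → 135 → 42 → 247 → 169 → 166 → 80 → … (one orbit).
Cycle type of π: 140×2 + 28 + 5×2 + 1; total 6 cycles.
6 cycles on 319: each ℓ→(−1)^(ℓ−1), product (−1)^313 = -1.
(135|319)_J = -1 (Zolotarev's lemma cross-check).

-1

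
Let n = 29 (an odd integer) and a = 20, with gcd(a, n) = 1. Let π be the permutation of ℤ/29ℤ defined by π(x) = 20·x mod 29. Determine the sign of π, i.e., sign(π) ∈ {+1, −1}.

+1

Start at x=24: 24 → 16 → 1 → 20 → 23 → 25 → 7 → 24 (one orbit).
Cycle type of π: 7×4 + 1; total 5 cycles.
With 5 cycles on 29 points, sign = (−1)^{29−5} = +1.
Check: (20/29) = +1 by Zolotarev.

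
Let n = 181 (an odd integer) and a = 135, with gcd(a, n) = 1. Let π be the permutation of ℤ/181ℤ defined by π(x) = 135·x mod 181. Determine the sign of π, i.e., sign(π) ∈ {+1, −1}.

+1

Start at x=135: 135 → 125 → 42 → 59 → 1 → 135 (one orbit).
Cycle lengths of π_135 on ℤ/181ℤ: [5, 5, 5, 5, 5, 5, 5, 5, 5, 5, 5, 5, 5, 5, 5, 5, 5, 5, 5, 5, 5, 5, 5, 5, 5, 5, 5, 5, 5, 5, 5, 5, 5, 5, 5, 5, 1]; 37 cycles in total.
n − c = 181 − 37 = 144; sign = (−1)^144 = +1.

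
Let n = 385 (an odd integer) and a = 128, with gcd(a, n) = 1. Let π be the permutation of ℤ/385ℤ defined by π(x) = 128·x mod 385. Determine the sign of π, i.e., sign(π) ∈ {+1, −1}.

+1

Orbit of 373 under x↦128x: [373, 4, 127, 86, 228, 309, 282]… (length divides ord_385(128)).
The orbit structure of x ↦ 128x mod 385: 15 orbits of sizes [60, 60, 60, 60, 30, 30, 20, 20, 12, 12, 10, 4, 3, 3, 1].
n − c = 385 − 15 = 370; sign = (−1)^370 = +1.
The Jacobi symbol (128|385) = +1 (Zolotarev) agrees.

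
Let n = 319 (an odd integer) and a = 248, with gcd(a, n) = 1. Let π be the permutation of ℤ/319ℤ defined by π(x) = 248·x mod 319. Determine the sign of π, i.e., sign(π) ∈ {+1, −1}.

-1

Start at x=82: 82 → 239 → 257 → 255 → 78 → 204 → 190 → … (one orbit).
10 cycles of lengths [70, 70, 70, 70, 10, 7, 7, 7, 7, 1].
With 10 cycles on 319 points, sign = (−1)^{319−10} = -1.
The Jacobi symbol (248|319) = -1 (Zolotarev) agrees.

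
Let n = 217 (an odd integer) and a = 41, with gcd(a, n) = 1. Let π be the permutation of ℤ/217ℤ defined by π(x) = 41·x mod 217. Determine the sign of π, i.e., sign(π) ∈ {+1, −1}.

-1

Trace 204: π^k(204) = [204, 118, 64, 20, 169, 202, 36] for k=0..6.
12 cycles of lengths [30, 30, 30, 30, 30, 30, 15, 15, 2, 2, 2, 1].
sign(π) = (−1)^{n − #cycles} = (−1)^{217−12} = (−1)^205 = -1.
The Jacobi symbol (41|217) = -1 (Zolotarev) agrees.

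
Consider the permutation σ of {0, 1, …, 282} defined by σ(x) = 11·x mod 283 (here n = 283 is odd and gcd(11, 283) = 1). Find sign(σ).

Trace 175: π^k(175) = [175, 227, 233, 16, 176, 238, 71] for k=0..6.
π_11 has 3 disjoint cycles with lengths [141, 141, 1] on {0,…,282}.
sign(π) = (−1)^{n − #cycles} = (−1)^{283−3} = (−1)^280 = +1.
Via Zolotarev, sign(π_{11}) = (11|283) = +1.

+1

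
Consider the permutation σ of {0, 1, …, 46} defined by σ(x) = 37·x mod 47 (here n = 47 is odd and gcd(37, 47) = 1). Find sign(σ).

+1

Start at x=34: 34 → 36 → 16 → 28 → 2 → 27 → 12 → … (one orbit).
3 cycles of lengths [23, 23, 1].
n − c = 47 − 3 = 44; sign = (−1)^44 = +1.
Via Zolotarev, sign(π_{37}) = (37|47) = +1.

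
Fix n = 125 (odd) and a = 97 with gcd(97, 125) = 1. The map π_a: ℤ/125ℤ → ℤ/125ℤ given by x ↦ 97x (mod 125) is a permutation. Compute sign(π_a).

Start at x=122: 122 → 84 → 23 → 106 → 32 → 104 → 88 → … (one orbit).
Decompose π into cycles: lengths [100, 20, 4, 1] (4 cycles, including the fixed point 0).
With 4 cycles on 125 points, sign = (−1)^{125−4} = -1.

-1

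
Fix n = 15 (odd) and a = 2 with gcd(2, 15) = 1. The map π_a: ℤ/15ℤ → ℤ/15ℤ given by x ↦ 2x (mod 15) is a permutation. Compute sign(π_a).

Orbit of 2 under x↦2x: [2, 4, 8, 1]… (length divides ord_15(2)).
Decompose π into cycles: lengths [4, 4, 4, 2, 1] (5 cycles, including the fixed point 0).
5 cycles on 15: each ℓ→(−1)^(ℓ−1), product (−1)^10 = +1.
The Jacobi symbol (2|15) = +1 (Zolotarev) agrees.

+1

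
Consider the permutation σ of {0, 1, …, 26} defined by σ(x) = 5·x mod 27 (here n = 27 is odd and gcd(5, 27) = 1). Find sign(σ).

Start at x=10: 10 → 23 → 7 → 8 → 13 → 11 → 1 → … (one orbit).
4 cycles of lengths [18, 6, 2, 1].
27 − 4 = 23 transpositions; sign(π) = (−1)^23 = -1.
The Jacobi symbol (5|27) = -1 (Zolotarev) agrees.

-1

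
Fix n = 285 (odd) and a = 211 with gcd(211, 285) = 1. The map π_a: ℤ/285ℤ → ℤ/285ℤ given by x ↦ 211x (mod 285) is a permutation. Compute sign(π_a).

-1

Start at x=61: 61 → 46 → 16 → 241 → 121 → 166 → 256 → … (one orbit).
Decompose π into cycles: lengths [18, 18, 18, 18, 18, 18, 18, 18, 18, 18, 18, 18, 18, 18, 18, 1, 1, 1, 1, 1, 1, 1, 1, 1, 1, 1, 1, 1, 1, 1] (30 cycles, including the fixed point 0).
30 cycles on 285: each ℓ→(−1)^(ℓ−1), product (−1)^255 = -1.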